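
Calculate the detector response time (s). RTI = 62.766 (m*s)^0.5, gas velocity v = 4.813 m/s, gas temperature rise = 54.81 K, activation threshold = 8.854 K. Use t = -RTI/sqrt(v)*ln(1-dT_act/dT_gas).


dT_act/dT_gas = 0.16154
ln(1 - 0.16154) = -0.17619
t = -62.766 / sqrt(4.813) * -0.17619 = 5.0407 s

5.0407 s


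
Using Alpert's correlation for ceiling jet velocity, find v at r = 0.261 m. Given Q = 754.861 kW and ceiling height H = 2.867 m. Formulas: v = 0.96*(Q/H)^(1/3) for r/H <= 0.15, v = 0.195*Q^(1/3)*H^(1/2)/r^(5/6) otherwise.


r/H = 0.261 / 2.867 = 0.091036
r/H <= 0.15, so v = 0.96*(Q/H)^(1/3)
Q/H = 263.29
(Q/H)^(1/3) = 6.4093
v = 0.96 * 6.4093 = 6.1530 m/s

6.1530 m/s


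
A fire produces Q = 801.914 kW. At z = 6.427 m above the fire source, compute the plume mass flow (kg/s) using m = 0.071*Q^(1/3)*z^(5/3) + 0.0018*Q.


Q^(1/3) = 9.2906
z^(5/3) = 22.217
First term = 0.071 * 9.2906 * 22.217 = 14.655
Second term = 0.0018 * 801.914 = 1.4434
m = 16.098 kg/s

16.098 kg/s


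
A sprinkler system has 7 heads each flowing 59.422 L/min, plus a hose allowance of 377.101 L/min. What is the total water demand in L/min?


Sprinkler demand = 7 * 59.422 = 415.954 L/min
Total = 415.954 + 377.101 = 793.055 L/min

793.055 L/min


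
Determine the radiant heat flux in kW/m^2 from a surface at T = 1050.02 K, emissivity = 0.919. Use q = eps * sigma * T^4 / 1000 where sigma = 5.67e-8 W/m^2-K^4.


T^4 = 1.2156e+12
q = 0.919 * 5.67e-8 * 1.2156e+12 / 1000 = 63.342 kW/m^2

63.342 kW/m^2


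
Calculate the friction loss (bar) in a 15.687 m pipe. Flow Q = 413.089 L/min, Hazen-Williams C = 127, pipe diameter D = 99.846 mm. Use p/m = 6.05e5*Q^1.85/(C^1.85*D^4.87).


Q^1.85 = 69132
C^1.85 = 7799.0
D^4.87 = 5.4543e+09
p/m = 0.00098324 bar/m
p_total = 0.00098324 * 15.687 = 0.015424 bar

0.015424 bar


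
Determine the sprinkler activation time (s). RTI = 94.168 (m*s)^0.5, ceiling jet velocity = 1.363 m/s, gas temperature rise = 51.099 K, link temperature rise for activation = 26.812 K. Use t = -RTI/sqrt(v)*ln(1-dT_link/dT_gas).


dT_link/dT_gas = 0.52471
ln(1 - 0.52471) = -0.74382
t = -94.168 / sqrt(1.363) * -0.74382 = 59.996 s

59.996 s


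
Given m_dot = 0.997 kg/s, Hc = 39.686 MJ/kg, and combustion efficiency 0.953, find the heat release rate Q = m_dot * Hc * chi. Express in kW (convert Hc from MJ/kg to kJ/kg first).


Hc = 39.686 MJ/kg = 39.686 * 1000 kJ/kg = 39686 kJ/kg
Q = 0.997 kg/s * 39686 kJ/kg * 0.953 = 37707 kW

37707 kW


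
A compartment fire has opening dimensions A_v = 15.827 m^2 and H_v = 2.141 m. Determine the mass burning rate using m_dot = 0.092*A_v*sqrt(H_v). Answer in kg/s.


sqrt(H_v) = 1.4632
m_dot = 0.092 * 15.827 * 1.4632 = 2.1306 kg/s

2.1306 kg/s


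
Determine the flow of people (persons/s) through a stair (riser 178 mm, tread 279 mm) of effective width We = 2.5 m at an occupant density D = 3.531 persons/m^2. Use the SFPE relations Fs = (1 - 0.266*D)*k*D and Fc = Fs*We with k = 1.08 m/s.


1 - 0.266*D = 1 - 0.266*3.531 = 0.060754
Fs = 0.060754 * 1.08 * 3.531 = 0.23168 persons/(s*m)
Fc = 0.23168 * 2.5 = 0.57921 persons/s

0.57921 persons/s


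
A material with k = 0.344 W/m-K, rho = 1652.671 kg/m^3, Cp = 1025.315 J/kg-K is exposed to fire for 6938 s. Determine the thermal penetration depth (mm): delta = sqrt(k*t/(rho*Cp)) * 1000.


alpha = 0.344 / (1652.671 * 1025.315) = 2.0301e-07 m^2/s
alpha * t = 0.0014085
delta = sqrt(0.0014085) * 1000 = 37.530 mm

37.530 mm


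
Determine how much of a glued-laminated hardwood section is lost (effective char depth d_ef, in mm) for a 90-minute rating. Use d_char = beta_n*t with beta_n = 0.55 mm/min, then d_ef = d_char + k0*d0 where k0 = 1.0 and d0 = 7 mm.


d_char = 0.55 * 90 = 49.5 mm
d_ef = 49.5 + 1.0*7 = 56.5 mm

56.5 mm


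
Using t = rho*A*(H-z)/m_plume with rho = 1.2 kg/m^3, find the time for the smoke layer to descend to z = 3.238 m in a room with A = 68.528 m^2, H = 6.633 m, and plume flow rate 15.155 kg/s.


H - z = 3.395 m
t = 1.2 * 68.528 * 3.395 / 15.155 = 18.422 s

18.422 s


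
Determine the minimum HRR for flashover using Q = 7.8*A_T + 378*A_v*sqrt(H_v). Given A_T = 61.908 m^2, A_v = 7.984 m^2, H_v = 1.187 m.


7.8*A_T = 482.88
sqrt(H_v) = 1.0895
378*A_v*sqrt(H_v) = 3288.0
Q = 482.88 + 3288.0 = 3770.9 kW

3770.9 kW


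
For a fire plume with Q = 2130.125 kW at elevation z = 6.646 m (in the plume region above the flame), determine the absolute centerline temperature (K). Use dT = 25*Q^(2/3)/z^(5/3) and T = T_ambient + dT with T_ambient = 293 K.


Q^(2/3) = 165.55
z^(5/3) = 23.493
dT = 25 * 165.55 / 23.493 = 176.17 K
T = 293 + 176.17 = 469.17 K

469.17 K


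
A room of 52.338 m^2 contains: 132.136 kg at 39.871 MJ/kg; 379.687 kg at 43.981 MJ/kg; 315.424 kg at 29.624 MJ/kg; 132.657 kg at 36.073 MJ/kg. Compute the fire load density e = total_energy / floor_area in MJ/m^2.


Total energy = 132.136*39.871 + 379.687*43.981 + 315.424*29.624 + 132.657*36.073
= 5268.394 + 16699.01 + 9344.121 + 4785.336
= 36096.86 MJ
e = 36096.86 / 52.338 = 689.69 MJ/m^2

689.69 MJ/m^2


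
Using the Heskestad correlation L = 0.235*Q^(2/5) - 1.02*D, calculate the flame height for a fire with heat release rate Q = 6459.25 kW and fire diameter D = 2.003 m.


Q^(2/5) = 33.425
0.235 * Q^(2/5) = 7.8549
1.02 * D = 2.0431
L = 5.8118 m

5.8118 m


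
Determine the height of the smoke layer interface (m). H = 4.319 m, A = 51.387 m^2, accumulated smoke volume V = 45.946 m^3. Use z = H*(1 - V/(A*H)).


V/(A*H) = 0.20702
1 - 0.20702 = 0.79298
z = 4.319 * 0.79298 = 3.4249 m

3.4249 m


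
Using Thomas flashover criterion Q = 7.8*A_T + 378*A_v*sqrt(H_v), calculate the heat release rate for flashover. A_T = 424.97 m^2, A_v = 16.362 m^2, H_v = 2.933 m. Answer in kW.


7.8*A_T = 3314.766
sqrt(H_v) = 1.7126
378*A_v*sqrt(H_v) = 10592
Q = 3314.766 + 10592 = 13907 kW

13907 kW


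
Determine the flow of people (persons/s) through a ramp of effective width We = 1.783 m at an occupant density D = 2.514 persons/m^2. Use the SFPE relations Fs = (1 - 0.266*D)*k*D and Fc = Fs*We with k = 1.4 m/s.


1 - 0.266*D = 1 - 0.266*2.514 = 0.33128
Fs = 0.33128 * 1.4 * 2.514 = 1.1660 persons/(s*m)
Fc = 1.1660 * 1.783 = 2.0789 persons/s

2.0789 persons/s


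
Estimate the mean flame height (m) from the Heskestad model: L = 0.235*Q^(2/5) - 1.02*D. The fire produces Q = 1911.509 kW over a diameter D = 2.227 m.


Q^(2/5) = 20.538
0.235 * Q^(2/5) = 4.8263
1.02 * D = 2.2715
L = 2.5548 m

2.5548 m


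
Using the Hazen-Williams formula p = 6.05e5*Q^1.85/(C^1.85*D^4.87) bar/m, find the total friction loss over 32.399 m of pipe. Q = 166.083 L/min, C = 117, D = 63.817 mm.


Q^1.85 = 12812
C^1.85 = 6701.1
D^4.87 = 6.1665e+08
p/m = 0.0018757 bar/m
p_total = 0.0018757 * 32.399 = 0.060772 bar

0.060772 bar


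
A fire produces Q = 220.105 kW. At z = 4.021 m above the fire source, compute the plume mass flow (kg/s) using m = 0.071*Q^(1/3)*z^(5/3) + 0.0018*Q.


Q^(1/3) = 6.0378
z^(5/3) = 10.168
First term = 0.071 * 6.0378 * 10.168 = 4.3587
Second term = 0.0018 * 220.105 = 0.39619
m = 4.7549 kg/s

4.7549 kg/s


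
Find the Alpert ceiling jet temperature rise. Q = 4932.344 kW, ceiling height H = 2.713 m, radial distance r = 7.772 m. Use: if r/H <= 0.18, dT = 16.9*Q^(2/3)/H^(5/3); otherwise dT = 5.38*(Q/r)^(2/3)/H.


r/H = 7.772 / 2.713 = 2.8647
r/H > 0.18, so dT = 5.38*(Q/r)^(2/3)/H
Q/r = 634.63
(Q/r)^(2/3) = 73.849
dT = 5.38 * 73.849 / 2.713 = 146.45 K

146.45 K


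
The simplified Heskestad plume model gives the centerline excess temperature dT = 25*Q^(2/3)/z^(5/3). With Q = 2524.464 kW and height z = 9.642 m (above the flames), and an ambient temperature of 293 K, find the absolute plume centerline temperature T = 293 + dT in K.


Q^(2/3) = 185.40
z^(5/3) = 43.680
dT = 25 * 185.40 / 43.680 = 106.11 K
T = 293 + 106.11 = 399.11 K

399.11 K


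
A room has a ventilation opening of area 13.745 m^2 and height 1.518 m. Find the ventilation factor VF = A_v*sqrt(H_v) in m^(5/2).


sqrt(H_v) = 1.2321
VF = 13.745 * 1.2321 = 16.935 m^(5/2)

16.935 m^(5/2)


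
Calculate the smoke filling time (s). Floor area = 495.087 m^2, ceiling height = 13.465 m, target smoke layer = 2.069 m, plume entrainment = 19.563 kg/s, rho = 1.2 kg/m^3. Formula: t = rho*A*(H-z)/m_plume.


H - z = 11.396 m
t = 1.2 * 495.087 * 11.396 / 19.563 = 346.08 s

346.08 s


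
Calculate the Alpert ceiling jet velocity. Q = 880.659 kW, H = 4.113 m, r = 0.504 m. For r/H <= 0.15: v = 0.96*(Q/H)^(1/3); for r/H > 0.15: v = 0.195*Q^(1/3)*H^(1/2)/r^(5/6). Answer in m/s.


r/H = 0.504 / 4.113 = 0.12254
r/H <= 0.15, so v = 0.96*(Q/H)^(1/3)
Q/H = 214.12
(Q/H)^(1/3) = 5.9825
v = 0.96 * 5.9825 = 5.7432 m/s

5.7432 m/s


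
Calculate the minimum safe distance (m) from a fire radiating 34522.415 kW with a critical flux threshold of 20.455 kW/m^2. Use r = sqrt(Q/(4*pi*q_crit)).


4*pi*q_crit = 257.05
Q/(4*pi*q_crit) = 134.30
r = sqrt(134.30) = 11.589 m

11.589 m


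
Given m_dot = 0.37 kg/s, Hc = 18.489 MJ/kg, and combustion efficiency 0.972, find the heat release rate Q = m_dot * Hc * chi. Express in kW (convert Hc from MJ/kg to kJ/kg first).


Hc = 18.489 MJ/kg = 18.489 * 1000 kJ/kg = 18489 kJ/kg
Q = 0.37 kg/s * 18489 kJ/kg * 0.972 = 6649.4 kW

6649.4 kW


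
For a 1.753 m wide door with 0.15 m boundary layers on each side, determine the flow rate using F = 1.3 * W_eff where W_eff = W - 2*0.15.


W_eff = 1.753 - 0.30 = 1.453 m
F = 1.3 * 1.453 = 1.8889 persons/s

1.8889 persons/s


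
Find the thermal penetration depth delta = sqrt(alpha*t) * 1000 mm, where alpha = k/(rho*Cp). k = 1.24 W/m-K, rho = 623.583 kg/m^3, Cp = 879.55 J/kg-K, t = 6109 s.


alpha = 1.24 / (623.583 * 879.55) = 2.2608e-06 m^2/s
alpha * t = 0.013811
delta = sqrt(0.013811) * 1000 = 117.52 mm

117.52 mm


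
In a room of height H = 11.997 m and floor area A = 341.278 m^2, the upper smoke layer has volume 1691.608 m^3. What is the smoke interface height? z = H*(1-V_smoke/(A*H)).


V/(A*H) = 0.41316
1 - 0.41316 = 0.58684
z = 11.997 * 0.58684 = 7.0403 m

7.0403 m


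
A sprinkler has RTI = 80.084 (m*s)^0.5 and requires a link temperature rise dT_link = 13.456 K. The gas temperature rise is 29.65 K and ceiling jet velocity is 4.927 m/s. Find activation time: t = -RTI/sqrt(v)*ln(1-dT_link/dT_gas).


dT_link/dT_gas = 0.45383
ln(1 - 0.45383) = -0.60482
t = -80.084 / sqrt(4.927) * -0.60482 = 21.821 s

21.821 s


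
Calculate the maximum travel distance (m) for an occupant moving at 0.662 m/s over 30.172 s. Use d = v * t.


d = 0.662 * 30.172 = 19.974 m

19.974 m


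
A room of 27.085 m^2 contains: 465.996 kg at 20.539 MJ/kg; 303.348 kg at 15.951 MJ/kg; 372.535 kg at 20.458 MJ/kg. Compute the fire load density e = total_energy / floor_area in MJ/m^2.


Total energy = 465.996*20.539 + 303.348*15.951 + 372.535*20.458
= 9571.092 + 4838.704 + 7621.321
= 22031.12 MJ
e = 22031.12 / 27.085 = 813.41 MJ/m^2

813.41 MJ/m^2


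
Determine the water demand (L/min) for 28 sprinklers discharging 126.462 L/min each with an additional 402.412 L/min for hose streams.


Sprinkler demand = 28 * 126.462 = 3540.936 L/min
Total = 3540.936 + 402.412 = 3943.348 L/min

3943.348 L/min


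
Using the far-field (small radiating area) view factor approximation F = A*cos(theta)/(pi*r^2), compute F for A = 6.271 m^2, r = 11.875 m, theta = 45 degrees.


cos(45 deg) = 0.70711
pi*r^2 = 443.01
F = 6.271 * 0.70711 / 443.01 = 0.010009

0.010009


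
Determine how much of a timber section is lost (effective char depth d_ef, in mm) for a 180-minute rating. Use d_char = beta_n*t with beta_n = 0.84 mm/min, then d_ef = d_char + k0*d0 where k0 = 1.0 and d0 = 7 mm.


d_char = 0.84 * 180 = 151.2 mm
d_ef = 151.2 + 1.0*7 = 158.2 mm

158.2 mm


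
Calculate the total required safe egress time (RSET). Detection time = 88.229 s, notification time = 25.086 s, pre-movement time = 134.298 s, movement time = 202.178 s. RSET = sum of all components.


Total = 88.229 + 25.086 + 134.298 + 202.178 = 449.791 s

449.791 s


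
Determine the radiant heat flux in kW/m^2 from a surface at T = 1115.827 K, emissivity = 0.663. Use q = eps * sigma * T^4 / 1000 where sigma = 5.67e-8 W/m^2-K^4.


T^4 = 1.5502e+12
q = 0.663 * 5.67e-8 * 1.5502e+12 / 1000 = 58.275 kW/m^2

58.275 kW/m^2


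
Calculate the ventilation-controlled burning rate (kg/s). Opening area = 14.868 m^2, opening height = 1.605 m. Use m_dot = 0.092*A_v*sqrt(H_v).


sqrt(H_v) = 1.2669
m_dot = 0.092 * 14.868 * 1.2669 = 1.7329 kg/s

1.7329 kg/s


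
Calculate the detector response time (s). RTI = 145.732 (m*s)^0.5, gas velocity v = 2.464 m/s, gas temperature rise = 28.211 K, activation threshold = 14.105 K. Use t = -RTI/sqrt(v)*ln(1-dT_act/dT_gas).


dT_act/dT_gas = 0.49998
ln(1 - 0.49998) = -0.69311
t = -145.732 / sqrt(2.464) * -0.69311 = 64.348 s

64.348 s


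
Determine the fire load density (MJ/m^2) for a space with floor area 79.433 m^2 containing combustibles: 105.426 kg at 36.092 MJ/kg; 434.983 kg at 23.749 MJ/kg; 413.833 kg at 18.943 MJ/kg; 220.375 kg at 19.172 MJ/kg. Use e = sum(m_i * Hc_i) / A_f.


Total energy = 105.426*36.092 + 434.983*23.749 + 413.833*18.943 + 220.375*19.172
= 3805.035 + 10330.41 + 7839.239 + 4225.030
= 26199.71 MJ
e = 26199.71 / 79.433 = 329.83 MJ/m^2

329.83 MJ/m^2


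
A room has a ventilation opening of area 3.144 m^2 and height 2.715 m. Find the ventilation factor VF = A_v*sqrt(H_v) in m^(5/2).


sqrt(H_v) = 1.6477
VF = 3.144 * 1.6477 = 5.1804 m^(5/2)

5.1804 m^(5/2)


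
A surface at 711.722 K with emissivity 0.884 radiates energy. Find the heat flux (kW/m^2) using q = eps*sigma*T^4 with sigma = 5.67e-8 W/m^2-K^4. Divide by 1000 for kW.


T^4 = 2.5659e+11
q = 0.884 * 5.67e-8 * 2.5659e+11 / 1000 = 12.861 kW/m^2

12.861 kW/m^2


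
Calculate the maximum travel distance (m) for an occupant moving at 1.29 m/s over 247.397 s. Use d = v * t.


d = 1.29 * 247.397 = 319.14 m

319.14 m


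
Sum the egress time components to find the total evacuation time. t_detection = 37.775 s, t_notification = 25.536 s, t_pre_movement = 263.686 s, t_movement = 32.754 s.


Total = 37.775 + 25.536 + 263.686 + 32.754 = 359.751 s

359.751 s


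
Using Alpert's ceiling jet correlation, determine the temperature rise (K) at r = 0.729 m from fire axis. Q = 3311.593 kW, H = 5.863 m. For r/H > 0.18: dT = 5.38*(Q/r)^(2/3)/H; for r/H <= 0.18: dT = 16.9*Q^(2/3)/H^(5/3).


r/H = 0.729 / 5.863 = 0.12434
r/H <= 0.18, so dT = 16.9*Q^(2/3)/H^(5/3)
Q^(2/3) = 222.17
H^(5/3) = 19.063
dT = 16.9 * 222.17 / 19.063 = 196.96 K

196.96 K


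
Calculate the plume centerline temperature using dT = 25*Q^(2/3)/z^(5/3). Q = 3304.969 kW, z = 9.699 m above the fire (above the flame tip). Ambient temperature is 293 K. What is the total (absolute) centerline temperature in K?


Q^(2/3) = 221.88
z^(5/3) = 44.111
dT = 25 * 221.88 / 44.111 = 125.75 K
T = 293 + 125.75 = 418.75 K

418.75 K


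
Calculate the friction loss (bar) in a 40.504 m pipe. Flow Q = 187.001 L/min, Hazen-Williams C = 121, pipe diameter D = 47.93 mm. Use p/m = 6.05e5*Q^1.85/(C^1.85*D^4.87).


Q^1.85 = 15956
C^1.85 = 7131.0
D^4.87 = 1.5295e+08
p/m = 0.0088502 bar/m
p_total = 0.0088502 * 40.504 = 0.35847 bar

0.35847 bar


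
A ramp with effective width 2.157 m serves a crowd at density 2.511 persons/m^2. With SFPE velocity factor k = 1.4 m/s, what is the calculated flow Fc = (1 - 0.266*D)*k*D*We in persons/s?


1 - 0.266*D = 1 - 0.266*2.511 = 0.33207
Fs = 0.33207 * 1.4 * 2.511 = 1.1674 persons/(s*m)
Fc = 1.1674 * 2.157 = 2.5180 persons/s

2.5180 persons/s


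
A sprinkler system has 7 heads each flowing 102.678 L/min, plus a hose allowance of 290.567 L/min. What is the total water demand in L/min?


Sprinkler demand = 7 * 102.678 = 718.746 L/min
Total = 718.746 + 290.567 = 1009.313 L/min

1009.313 L/min


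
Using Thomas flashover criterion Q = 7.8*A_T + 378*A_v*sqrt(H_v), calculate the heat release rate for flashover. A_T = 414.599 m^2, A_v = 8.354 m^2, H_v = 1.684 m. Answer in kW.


7.8*A_T = 3233.9
sqrt(H_v) = 1.2977
378*A_v*sqrt(H_v) = 4097.9
Q = 3233.9 + 4097.9 = 7331.7 kW

7331.7 kW


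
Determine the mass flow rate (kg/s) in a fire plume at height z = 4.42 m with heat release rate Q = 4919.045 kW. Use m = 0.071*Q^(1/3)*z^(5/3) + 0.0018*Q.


Q^(1/3) = 17.007
z^(5/3) = 11.904
First term = 0.071 * 17.007 * 11.904 = 14.374
Second term = 0.0018 * 4919.045 = 8.8543
m = 23.229 kg/s

23.229 kg/s


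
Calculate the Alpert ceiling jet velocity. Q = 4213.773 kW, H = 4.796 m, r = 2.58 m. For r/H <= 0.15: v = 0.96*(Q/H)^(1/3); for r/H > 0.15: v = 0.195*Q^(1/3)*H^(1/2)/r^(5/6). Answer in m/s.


r/H = 2.58 / 4.796 = 0.53795
r/H > 0.15, so v = 0.195*Q^(1/3)*H^(1/2)/r^(5/6)
Q^(1/3) = 16.152
H^(1/2) = 2.1900
r^(5/6) = 2.2030
v = 0.195 * 16.152 * 2.1900 / 2.2030 = 3.1310 m/s

3.1310 m/s


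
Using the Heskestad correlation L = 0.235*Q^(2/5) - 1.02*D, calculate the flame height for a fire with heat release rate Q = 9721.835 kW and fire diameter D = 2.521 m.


Q^(2/5) = 39.364
0.235 * Q^(2/5) = 9.2505
1.02 * D = 2.5714
L = 6.6791 m

6.6791 m


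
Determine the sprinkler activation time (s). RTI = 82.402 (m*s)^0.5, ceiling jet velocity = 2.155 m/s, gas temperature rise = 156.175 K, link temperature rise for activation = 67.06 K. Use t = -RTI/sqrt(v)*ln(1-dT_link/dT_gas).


dT_link/dT_gas = 0.42939
ln(1 - 0.42939) = -0.56105
t = -82.402 / sqrt(2.155) * -0.56105 = 31.493 s

31.493 s


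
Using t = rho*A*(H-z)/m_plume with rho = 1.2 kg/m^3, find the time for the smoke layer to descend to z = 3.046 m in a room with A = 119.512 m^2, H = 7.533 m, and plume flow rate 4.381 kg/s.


H - z = 4.487 m
t = 1.2 * 119.512 * 4.487 / 4.381 = 146.88 s

146.88 s


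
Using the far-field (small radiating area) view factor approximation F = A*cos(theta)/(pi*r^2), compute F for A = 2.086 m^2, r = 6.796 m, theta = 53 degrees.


cos(53 deg) = 0.60182
pi*r^2 = 145.10
F = 2.086 * 0.60182 / 145.10 = 0.0086521

0.0086521


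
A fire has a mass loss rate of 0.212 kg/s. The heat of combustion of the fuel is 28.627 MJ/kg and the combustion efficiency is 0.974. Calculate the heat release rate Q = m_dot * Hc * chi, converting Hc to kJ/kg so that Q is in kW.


Hc = 28.627 MJ/kg = 28.627 * 1000 kJ/kg = 28627 kJ/kg
Q = 0.212 kg/s * 28627 kJ/kg * 0.974 = 5911.1 kW

5911.1 kW


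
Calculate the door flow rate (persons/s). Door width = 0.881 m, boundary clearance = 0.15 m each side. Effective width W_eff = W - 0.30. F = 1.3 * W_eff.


W_eff = 0.881 - 0.30 = 0.581 m
F = 1.3 * 0.581 = 0.75530 persons/s

0.75530 persons/s


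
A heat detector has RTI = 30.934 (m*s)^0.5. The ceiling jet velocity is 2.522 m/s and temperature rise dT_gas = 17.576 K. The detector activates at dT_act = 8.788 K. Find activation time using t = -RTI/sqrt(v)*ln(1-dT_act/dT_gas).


dT_act/dT_gas = 0.5
ln(1 - 0.5) = -0.69315
t = -30.934 / sqrt(2.522) * -0.69315 = 13.502 s

13.502 s


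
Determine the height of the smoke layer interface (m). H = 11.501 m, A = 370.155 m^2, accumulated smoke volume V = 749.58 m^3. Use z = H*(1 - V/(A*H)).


V/(A*H) = 0.17608
1 - 0.17608 = 0.82392
z = 11.501 * 0.82392 = 9.4760 m

9.4760 m


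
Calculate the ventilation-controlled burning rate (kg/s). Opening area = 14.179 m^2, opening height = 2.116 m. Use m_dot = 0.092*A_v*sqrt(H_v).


sqrt(H_v) = 1.4546
m_dot = 0.092 * 14.179 * 1.4546 = 1.8975 kg/s

1.8975 kg/s


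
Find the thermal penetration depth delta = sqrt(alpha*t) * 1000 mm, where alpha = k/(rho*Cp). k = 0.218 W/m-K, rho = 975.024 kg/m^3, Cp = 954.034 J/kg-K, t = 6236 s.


alpha = 0.218 / (975.024 * 954.034) = 2.3436e-07 m^2/s
alpha * t = 0.0014614
delta = sqrt(0.0014614) * 1000 = 38.229 mm

38.229 mm


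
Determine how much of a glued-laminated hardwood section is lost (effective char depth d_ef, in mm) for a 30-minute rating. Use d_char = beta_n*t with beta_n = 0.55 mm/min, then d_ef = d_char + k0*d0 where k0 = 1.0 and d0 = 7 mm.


d_char = 0.55 * 30 = 16.5 mm
d_ef = 16.5 + 1.0*7 = 23.5 mm

23.5 mm


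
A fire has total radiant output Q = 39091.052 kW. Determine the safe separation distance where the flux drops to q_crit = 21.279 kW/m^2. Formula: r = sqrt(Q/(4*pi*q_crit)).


4*pi*q_crit = 267.40
Q/(4*pi*q_crit) = 146.19
r = sqrt(146.19) = 12.091 m

12.091 m


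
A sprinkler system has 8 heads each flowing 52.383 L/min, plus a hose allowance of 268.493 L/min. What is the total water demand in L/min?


Sprinkler demand = 8 * 52.383 = 419.064 L/min
Total = 419.064 + 268.493 = 687.557 L/min

687.557 L/min


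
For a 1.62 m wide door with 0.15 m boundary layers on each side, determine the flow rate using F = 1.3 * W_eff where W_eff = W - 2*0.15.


W_eff = 1.62 - 0.30 = 1.32 m
F = 1.3 * 1.32 = 1.716 persons/s

1.716 persons/s


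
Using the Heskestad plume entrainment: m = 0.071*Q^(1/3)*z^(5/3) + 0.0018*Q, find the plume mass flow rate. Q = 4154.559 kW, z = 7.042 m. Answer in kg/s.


Q^(1/3) = 16.076
z^(5/3) = 25.872
First term = 0.071 * 16.076 * 25.872 = 29.530
Second term = 0.0018 * 4154.559 = 7.4782
m = 37.008 kg/s

37.008 kg/s


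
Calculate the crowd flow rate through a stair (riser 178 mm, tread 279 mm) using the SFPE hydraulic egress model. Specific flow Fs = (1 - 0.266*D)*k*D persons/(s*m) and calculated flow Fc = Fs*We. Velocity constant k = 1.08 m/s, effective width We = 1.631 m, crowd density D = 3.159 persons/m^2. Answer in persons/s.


1 - 0.266*D = 1 - 0.266*3.159 = 0.15971
Fs = 0.15971 * 1.08 * 3.159 = 0.54487 persons/(s*m)
Fc = 0.54487 * 1.631 = 0.88869 persons/s

0.88869 persons/s


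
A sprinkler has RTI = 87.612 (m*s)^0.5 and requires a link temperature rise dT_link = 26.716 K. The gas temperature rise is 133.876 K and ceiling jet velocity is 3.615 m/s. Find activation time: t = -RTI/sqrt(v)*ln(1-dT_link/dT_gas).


dT_link/dT_gas = 0.19956
ln(1 - 0.19956) = -0.22259
t = -87.612 / sqrt(3.615) * -0.22259 = 10.257 s

10.257 s


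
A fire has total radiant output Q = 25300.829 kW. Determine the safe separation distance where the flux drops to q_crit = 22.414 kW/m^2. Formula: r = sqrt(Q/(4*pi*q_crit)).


4*pi*q_crit = 281.66
Q/(4*pi*q_crit) = 89.827
r = sqrt(89.827) = 9.4777 m

9.4777 m


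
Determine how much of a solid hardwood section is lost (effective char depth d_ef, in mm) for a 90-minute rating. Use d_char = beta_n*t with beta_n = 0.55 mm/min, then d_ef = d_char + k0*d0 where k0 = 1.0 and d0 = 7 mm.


d_char = 0.55 * 90 = 49.5 mm
d_ef = 49.5 + 1.0*7 = 56.5 mm

56.5 mm


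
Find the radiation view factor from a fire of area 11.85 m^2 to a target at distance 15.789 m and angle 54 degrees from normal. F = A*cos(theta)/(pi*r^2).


cos(54 deg) = 0.58779
pi*r^2 = 783.18
F = 11.85 * 0.58779 / 783.18 = 0.0088936

0.0088936


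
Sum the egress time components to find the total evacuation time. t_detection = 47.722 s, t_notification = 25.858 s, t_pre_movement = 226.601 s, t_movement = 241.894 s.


Total = 47.722 + 25.858 + 226.601 + 241.894 = 542.075 s

542.075 s


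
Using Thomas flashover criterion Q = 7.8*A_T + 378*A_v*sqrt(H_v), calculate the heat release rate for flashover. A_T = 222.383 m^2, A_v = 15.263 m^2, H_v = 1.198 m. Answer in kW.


7.8*A_T = 1734.6
sqrt(H_v) = 1.0945
378*A_v*sqrt(H_v) = 6314.8
Q = 1734.6 + 6314.8 = 8049.4 kW

8049.4 kW


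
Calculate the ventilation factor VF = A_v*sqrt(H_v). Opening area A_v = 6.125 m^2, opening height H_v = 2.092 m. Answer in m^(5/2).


sqrt(H_v) = 1.4464
VF = 6.125 * 1.4464 = 8.8590 m^(5/2)

8.8590 m^(5/2)


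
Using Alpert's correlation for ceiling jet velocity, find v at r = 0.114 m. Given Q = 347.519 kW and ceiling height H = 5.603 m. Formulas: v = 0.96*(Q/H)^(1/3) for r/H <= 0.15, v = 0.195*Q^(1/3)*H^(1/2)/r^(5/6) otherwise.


r/H = 0.114 / 5.603 = 0.020346
r/H <= 0.15, so v = 0.96*(Q/H)^(1/3)
Q/H = 62.024
(Q/H)^(1/3) = 3.9584
v = 0.96 * 3.9584 = 3.8001 m/s

3.8001 m/s


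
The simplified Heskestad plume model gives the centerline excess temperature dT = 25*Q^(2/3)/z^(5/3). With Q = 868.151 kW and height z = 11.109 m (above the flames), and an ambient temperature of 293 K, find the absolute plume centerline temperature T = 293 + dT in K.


Q^(2/3) = 91.005
z^(5/3) = 55.308
dT = 25 * 91.005 / 55.308 = 41.135 K
T = 293 + 41.135 = 334.14 K

334.14 K


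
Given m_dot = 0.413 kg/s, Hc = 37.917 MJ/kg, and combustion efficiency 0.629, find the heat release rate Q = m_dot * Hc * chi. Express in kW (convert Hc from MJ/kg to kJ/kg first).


Hc = 37.917 MJ/kg = 37.917 * 1000 kJ/kg = 37917 kJ/kg
Q = 0.413 kg/s * 37917 kJ/kg * 0.629 = 9850.0 kW

9850.0 kW


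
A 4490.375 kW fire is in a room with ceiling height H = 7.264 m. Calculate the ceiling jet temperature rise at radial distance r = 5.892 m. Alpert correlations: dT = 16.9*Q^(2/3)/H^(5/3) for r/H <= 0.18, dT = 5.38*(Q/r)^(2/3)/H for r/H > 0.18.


r/H = 5.892 / 7.264 = 0.81112
r/H > 0.18, so dT = 5.38*(Q/r)^(2/3)/H
Q/r = 762.11
(Q/r)^(2/3) = 83.435
dT = 5.38 * 83.435 / 7.264 = 61.795 K

61.795 K


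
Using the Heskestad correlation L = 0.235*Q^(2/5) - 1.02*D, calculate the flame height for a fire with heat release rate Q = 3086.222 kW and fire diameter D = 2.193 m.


Q^(2/5) = 24.875
0.235 * Q^(2/5) = 5.8457
1.02 * D = 2.2369
L = 3.6089 m

3.6089 m


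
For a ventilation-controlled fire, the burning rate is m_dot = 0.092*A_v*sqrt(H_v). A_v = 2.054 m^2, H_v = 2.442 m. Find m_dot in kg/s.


sqrt(H_v) = 1.5627
m_dot = 0.092 * 2.054 * 1.5627 = 0.29530 kg/s

0.29530 kg/s


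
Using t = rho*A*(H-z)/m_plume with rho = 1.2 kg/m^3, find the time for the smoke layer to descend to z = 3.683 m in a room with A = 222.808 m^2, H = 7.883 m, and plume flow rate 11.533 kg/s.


H - z = 4.2 m
t = 1.2 * 222.808 * 4.2 / 11.533 = 97.369 s

97.369 s


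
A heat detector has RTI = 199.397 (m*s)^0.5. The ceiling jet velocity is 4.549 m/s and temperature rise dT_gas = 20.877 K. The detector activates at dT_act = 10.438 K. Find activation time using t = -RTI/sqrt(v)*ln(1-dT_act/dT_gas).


dT_act/dT_gas = 0.49998
ln(1 - 0.49998) = -0.69310
t = -199.397 / sqrt(4.549) * -0.69310 = 64.797 s

64.797 s


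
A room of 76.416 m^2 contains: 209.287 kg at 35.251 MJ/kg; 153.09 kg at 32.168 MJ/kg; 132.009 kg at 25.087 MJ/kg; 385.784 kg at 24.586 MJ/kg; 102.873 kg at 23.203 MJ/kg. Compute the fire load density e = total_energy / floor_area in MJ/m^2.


Total energy = 209.287*35.251 + 153.09*32.168 + 132.009*25.087 + 385.784*24.586 + 102.873*23.203
= 7377.576 + 4924.599 + 3311.710 + 9484.885 + 2386.962
= 27485.73 MJ
e = 27485.73 / 76.416 = 359.69 MJ/m^2

359.69 MJ/m^2


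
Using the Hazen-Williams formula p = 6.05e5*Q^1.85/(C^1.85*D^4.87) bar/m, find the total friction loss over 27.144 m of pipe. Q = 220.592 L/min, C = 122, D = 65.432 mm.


Q^1.85 = 21659
C^1.85 = 7240.5
D^4.87 = 6.9646e+08
p/m = 0.0025986 bar/m
p_total = 0.0025986 * 27.144 = 0.070535 bar

0.070535 bar


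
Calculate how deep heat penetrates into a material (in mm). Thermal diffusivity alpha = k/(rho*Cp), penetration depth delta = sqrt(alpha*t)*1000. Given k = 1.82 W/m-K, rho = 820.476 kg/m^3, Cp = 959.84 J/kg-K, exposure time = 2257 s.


alpha = 1.82 / (820.476 * 959.84) = 2.3110e-06 m^2/s
alpha * t = 0.0052160
delta = sqrt(0.0052160) * 1000 = 72.222 mm

72.222 mm


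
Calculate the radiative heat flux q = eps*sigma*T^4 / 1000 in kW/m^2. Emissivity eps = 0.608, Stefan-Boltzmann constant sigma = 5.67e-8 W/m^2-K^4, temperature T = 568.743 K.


T^4 = 1.0463e+11
q = 0.608 * 5.67e-8 * 1.0463e+11 / 1000 = 3.6070 kW/m^2

3.6070 kW/m^2


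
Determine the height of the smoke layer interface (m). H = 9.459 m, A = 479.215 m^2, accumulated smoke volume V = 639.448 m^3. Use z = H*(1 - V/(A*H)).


V/(A*H) = 0.14107
1 - 0.14107 = 0.85893
z = 9.459 * 0.85893 = 8.1246 m

8.1246 m


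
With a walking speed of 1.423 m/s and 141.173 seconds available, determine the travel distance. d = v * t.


d = 1.423 * 141.173 = 200.89 m

200.89 m


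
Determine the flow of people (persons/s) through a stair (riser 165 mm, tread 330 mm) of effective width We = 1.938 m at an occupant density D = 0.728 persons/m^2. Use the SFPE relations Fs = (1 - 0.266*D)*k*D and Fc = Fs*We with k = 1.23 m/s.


1 - 0.266*D = 1 - 0.266*0.728 = 0.80635
Fs = 0.80635 * 1.23 * 0.728 = 0.72204 persons/(s*m)
Fc = 0.72204 * 1.938 = 1.3993 persons/s

1.3993 persons/s


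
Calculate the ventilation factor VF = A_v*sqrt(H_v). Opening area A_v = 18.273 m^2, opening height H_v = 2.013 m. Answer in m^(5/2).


sqrt(H_v) = 1.4188
VF = 18.273 * 1.4188 = 25.926 m^(5/2)

25.926 m^(5/2)


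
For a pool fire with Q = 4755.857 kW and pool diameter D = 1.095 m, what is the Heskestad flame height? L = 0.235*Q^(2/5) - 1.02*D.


Q^(2/5) = 29.573
0.235 * Q^(2/5) = 6.9496
1.02 * D = 1.1169
L = 5.8327 m

5.8327 m


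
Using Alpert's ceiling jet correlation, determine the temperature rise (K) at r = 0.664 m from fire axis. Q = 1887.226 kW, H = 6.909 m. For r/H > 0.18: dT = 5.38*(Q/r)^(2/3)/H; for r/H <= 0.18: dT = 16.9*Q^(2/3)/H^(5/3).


r/H = 0.664 / 6.909 = 0.096107
r/H <= 0.18, so dT = 16.9*Q^(2/3)/H^(5/3)
Q^(2/3) = 152.72
H^(5/3) = 25.063
dT = 16.9 * 152.72 / 25.063 = 102.98 K

102.98 K


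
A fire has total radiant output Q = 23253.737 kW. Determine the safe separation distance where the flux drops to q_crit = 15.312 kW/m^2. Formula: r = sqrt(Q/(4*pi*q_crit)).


4*pi*q_crit = 192.42
Q/(4*pi*q_crit) = 120.85
r = sqrt(120.85) = 10.993 m

10.993 m


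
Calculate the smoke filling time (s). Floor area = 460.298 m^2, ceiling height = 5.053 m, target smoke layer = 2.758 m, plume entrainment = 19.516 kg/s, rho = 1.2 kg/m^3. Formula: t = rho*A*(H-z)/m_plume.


H - z = 2.295 m
t = 1.2 * 460.298 * 2.295 / 19.516 = 64.955 s

64.955 s


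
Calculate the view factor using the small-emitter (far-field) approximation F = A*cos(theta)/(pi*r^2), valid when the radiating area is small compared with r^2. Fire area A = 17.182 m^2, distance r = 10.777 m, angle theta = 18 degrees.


cos(18 deg) = 0.95106
pi*r^2 = 364.88
F = 17.182 * 0.95106 / 364.88 = 0.044785

0.044785


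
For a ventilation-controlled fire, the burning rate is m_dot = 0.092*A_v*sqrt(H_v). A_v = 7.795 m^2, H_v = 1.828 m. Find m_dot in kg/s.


sqrt(H_v) = 1.3520
m_dot = 0.092 * 7.795 * 1.3520 = 0.96960 kg/s

0.96960 kg/s


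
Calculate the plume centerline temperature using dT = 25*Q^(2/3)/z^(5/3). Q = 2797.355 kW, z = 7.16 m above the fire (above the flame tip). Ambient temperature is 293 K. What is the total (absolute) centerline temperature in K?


Q^(2/3) = 198.53
z^(5/3) = 26.598
dT = 25 * 198.53 / 26.598 = 186.60 K
T = 293 + 186.60 = 479.60 K

479.60 K


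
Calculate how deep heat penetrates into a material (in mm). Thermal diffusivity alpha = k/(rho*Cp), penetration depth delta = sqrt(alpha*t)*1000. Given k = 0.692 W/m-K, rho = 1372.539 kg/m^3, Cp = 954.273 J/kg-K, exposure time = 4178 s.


alpha = 0.692 / (1372.539 * 954.273) = 5.2833e-07 m^2/s
alpha * t = 0.0022074
delta = sqrt(0.0022074) * 1000 = 46.983 mm

46.983 mm


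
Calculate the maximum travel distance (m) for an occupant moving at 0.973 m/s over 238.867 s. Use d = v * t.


d = 0.973 * 238.867 = 232.42 m

232.42 m


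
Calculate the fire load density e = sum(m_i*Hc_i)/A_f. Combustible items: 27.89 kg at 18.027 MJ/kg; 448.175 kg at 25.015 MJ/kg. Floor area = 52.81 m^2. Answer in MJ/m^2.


Total energy = 27.89*18.027 + 448.175*25.015
= 502.7730 + 11211.10
= 11713.87 MJ
e = 11713.87 / 52.81 = 221.81 MJ/m^2

221.81 MJ/m^2


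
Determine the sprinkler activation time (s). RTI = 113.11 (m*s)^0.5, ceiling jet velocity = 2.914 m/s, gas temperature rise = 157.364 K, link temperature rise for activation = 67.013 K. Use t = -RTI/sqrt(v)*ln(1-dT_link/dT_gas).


dT_link/dT_gas = 0.42585
ln(1 - 0.42585) = -0.55486
t = -113.11 / sqrt(2.914) * -0.55486 = 36.765 s

36.765 s


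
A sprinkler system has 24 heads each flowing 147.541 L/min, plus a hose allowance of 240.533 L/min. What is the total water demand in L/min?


Sprinkler demand = 24 * 147.541 = 3540.984 L/min
Total = 3540.984 + 240.533 = 3781.517 L/min

3781.517 L/min


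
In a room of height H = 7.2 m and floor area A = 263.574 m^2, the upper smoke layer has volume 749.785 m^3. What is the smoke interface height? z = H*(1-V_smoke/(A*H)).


V/(A*H) = 0.39510
1 - 0.39510 = 0.60490
z = 7.2 * 0.60490 = 4.3553 m

4.3553 m


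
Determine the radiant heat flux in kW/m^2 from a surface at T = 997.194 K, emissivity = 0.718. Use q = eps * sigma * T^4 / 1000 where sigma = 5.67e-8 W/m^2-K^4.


T^4 = 9.8882e+11
q = 0.718 * 5.67e-8 * 9.8882e+11 / 1000 = 40.256 kW/m^2

40.256 kW/m^2


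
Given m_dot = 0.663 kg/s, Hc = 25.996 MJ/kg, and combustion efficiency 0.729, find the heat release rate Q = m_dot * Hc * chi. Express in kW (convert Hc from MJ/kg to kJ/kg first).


Hc = 25.996 MJ/kg = 25.996 * 1000 kJ/kg = 25996 kJ/kg
Q = 0.663 kg/s * 25996 kJ/kg * 0.729 = 12565 kW

12565 kW


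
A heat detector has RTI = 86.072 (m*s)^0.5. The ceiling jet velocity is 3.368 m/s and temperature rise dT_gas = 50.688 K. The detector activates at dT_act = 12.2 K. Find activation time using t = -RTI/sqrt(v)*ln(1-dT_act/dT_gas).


dT_act/dT_gas = 0.24069
ln(1 - 0.24069) = -0.27534
t = -86.072 / sqrt(3.368) * -0.27534 = 12.914 s

12.914 s


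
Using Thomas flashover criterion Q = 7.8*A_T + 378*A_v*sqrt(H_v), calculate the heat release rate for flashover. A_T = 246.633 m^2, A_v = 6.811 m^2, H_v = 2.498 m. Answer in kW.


7.8*A_T = 1923.7
sqrt(H_v) = 1.5805
378*A_v*sqrt(H_v) = 4069.1
Q = 1923.7 + 4069.1 = 5992.8 kW

5992.8 kW


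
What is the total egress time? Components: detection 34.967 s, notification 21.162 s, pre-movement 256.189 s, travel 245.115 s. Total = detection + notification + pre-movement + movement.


Total = 34.967 + 21.162 + 256.189 + 245.115 = 557.433 s

557.433 s


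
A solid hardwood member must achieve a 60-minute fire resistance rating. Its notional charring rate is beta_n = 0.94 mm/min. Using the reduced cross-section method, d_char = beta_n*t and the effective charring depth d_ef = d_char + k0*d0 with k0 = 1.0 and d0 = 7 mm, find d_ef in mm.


d_char = 0.94 * 60 = 56.4 mm
d_ef = 56.4 + 1.0*7 = 63.4 mm

63.4 mm


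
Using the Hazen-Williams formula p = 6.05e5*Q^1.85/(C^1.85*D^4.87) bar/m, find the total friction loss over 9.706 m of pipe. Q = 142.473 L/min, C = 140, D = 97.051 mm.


Q^1.85 = 9647.3
C^1.85 = 9339.8
D^4.87 = 4.7500e+09
p/m = 0.00013156 bar/m
p_total = 0.00013156 * 9.706 = 0.0012770 bar

0.0012770 bar


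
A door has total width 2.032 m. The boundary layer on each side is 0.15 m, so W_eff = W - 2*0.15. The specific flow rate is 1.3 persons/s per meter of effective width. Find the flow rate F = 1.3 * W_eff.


W_eff = 2.032 - 0.30 = 1.732 m
F = 1.3 * 1.732 = 2.2516 persons/s

2.2516 persons/s


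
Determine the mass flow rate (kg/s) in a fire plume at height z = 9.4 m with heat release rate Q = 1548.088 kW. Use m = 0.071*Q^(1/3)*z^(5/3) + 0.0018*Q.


Q^(1/3) = 11.568
z^(5/3) = 41.868
First term = 0.071 * 11.568 * 41.868 = 34.388
Second term = 0.0018 * 1548.088 = 2.7866
m = 37.174 kg/s

37.174 kg/s


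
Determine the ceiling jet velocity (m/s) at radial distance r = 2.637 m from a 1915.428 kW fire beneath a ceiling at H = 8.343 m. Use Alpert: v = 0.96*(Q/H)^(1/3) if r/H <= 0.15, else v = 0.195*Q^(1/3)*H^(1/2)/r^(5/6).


r/H = 2.637 / 8.343 = 0.31607
r/H > 0.15, so v = 0.195*Q^(1/3)*H^(1/2)/r^(5/6)
Q^(1/3) = 12.419
H^(1/2) = 2.8884
r^(5/6) = 2.2435
v = 0.195 * 12.419 * 2.8884 / 2.2435 = 3.1179 m/s

3.1179 m/s


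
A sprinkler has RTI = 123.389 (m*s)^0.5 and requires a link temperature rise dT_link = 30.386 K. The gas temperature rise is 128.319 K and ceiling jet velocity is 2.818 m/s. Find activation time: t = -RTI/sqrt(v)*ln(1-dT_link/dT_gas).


dT_link/dT_gas = 0.23680
ln(1 - 0.23680) = -0.27024
t = -123.389 / sqrt(2.818) * -0.27024 = 19.863 s

19.863 s


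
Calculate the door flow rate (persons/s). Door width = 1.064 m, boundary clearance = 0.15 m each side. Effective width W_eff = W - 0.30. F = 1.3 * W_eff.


W_eff = 1.064 - 0.30 = 0.764 m
F = 1.3 * 0.764 = 0.99320 persons/s

0.99320 persons/s


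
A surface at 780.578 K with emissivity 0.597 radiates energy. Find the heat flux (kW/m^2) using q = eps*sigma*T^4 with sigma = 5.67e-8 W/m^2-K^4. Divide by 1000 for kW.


T^4 = 3.7125e+11
q = 0.597 * 5.67e-8 * 3.7125e+11 / 1000 = 12.567 kW/m^2

12.567 kW/m^2


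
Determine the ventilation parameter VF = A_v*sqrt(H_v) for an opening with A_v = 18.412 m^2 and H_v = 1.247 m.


sqrt(H_v) = 1.1167
VF = 18.412 * 1.1167 = 20.561 m^(5/2)

20.561 m^(5/2)


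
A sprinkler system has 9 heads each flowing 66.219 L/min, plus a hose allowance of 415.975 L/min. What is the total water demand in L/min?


Sprinkler demand = 9 * 66.219 = 595.971 L/min
Total = 595.971 + 415.975 = 1011.946 L/min

1011.946 L/min


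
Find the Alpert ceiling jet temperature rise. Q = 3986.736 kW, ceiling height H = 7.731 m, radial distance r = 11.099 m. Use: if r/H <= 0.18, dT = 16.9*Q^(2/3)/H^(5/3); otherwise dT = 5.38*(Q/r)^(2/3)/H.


r/H = 11.099 / 7.731 = 1.4356
r/H > 0.18, so dT = 5.38*(Q/r)^(2/3)/H
Q/r = 359.20
(Q/r)^(2/3) = 50.531
dT = 5.38 * 50.531 / 7.731 = 35.164 K

35.164 K


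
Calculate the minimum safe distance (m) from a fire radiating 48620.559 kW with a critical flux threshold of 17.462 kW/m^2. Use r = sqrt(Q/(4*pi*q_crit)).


4*pi*q_crit = 219.43
Q/(4*pi*q_crit) = 221.57
r = sqrt(221.57) = 14.885 m

14.885 m


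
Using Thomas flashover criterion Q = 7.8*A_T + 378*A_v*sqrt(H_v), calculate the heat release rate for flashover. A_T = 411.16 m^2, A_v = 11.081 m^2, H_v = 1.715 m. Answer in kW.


7.8*A_T = 3207.048
sqrt(H_v) = 1.3096
378*A_v*sqrt(H_v) = 5485.3
Q = 3207.048 + 5485.3 = 8692.4 kW

8692.4 kW


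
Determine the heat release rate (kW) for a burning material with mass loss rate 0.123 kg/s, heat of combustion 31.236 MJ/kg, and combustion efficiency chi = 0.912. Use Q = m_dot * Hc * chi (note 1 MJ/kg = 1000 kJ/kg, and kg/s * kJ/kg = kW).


Hc = 31.236 MJ/kg = 31.236 * 1000 kJ/kg = 31236 kJ/kg
Q = 0.123 kg/s * 31236 kJ/kg * 0.912 = 3503.9 kW

3503.9 kW


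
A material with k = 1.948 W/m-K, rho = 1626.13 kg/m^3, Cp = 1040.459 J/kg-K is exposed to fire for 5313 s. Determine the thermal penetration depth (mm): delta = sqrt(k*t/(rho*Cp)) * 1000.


alpha = 1.948 / (1626.13 * 1040.459) = 1.1514e-06 m^2/s
alpha * t = 0.0061171
delta = sqrt(0.0061171) * 1000 = 78.212 mm

78.212 mm


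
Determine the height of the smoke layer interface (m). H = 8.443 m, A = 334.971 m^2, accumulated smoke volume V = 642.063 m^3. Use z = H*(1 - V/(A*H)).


V/(A*H) = 0.22702
1 - 0.22702 = 0.77298
z = 8.443 * 0.77298 = 6.5262 m

6.5262 m


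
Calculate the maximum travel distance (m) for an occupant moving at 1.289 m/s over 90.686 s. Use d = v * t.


d = 1.289 * 90.686 = 116.89 m

116.89 m


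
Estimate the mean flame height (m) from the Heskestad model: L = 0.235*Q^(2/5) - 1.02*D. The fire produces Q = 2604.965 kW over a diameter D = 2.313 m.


Q^(2/5) = 23.245
0.235 * Q^(2/5) = 5.4625
1.02 * D = 2.3593
L = 3.1032 m

3.1032 m


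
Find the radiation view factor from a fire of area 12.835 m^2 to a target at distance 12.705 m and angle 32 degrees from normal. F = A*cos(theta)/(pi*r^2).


cos(32 deg) = 0.84805
pi*r^2 = 507.11
F = 12.835 * 0.84805 / 507.11 = 0.021464

0.021464


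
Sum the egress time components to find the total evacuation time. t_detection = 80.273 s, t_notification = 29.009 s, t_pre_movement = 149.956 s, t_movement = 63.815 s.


Total = 80.273 + 29.009 + 149.956 + 63.815 = 323.053 s

323.053 s


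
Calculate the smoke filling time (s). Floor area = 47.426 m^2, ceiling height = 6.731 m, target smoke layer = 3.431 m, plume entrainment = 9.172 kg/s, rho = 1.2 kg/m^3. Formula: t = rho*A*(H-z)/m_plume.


H - z = 3.3 m
t = 1.2 * 47.426 * 3.3 / 9.172 = 20.476 s

20.476 s
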